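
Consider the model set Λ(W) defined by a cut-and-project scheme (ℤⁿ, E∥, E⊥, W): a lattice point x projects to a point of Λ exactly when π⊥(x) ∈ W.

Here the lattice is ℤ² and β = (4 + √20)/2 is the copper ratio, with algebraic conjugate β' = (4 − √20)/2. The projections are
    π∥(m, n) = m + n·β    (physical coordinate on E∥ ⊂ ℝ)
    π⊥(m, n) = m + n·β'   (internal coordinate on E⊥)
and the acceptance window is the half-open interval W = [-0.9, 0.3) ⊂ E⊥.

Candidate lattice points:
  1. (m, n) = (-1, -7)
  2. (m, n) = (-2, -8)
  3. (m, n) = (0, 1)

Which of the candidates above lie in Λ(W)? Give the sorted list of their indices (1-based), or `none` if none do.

2, 3

Compute β' = (4−√20)/2 = -0.2361, so π⊥(m,n) = m -0.2361·n.
#1 (-1,-7): internal coord -1 + (-7)·β' = +0.6525; +0.6525 ∉ [-0.9, 0.3) → out
#2 (-2,-8): internal coord -2 + (-8)·β' = -0.1115; -0.1115 ∈ [-0.9, 0.3) → IN Λ
#3 (0,1): internal coord 0 + (1)·β' = -0.2361; -0.2361 ∈ [-0.9, 0.3) → IN Λ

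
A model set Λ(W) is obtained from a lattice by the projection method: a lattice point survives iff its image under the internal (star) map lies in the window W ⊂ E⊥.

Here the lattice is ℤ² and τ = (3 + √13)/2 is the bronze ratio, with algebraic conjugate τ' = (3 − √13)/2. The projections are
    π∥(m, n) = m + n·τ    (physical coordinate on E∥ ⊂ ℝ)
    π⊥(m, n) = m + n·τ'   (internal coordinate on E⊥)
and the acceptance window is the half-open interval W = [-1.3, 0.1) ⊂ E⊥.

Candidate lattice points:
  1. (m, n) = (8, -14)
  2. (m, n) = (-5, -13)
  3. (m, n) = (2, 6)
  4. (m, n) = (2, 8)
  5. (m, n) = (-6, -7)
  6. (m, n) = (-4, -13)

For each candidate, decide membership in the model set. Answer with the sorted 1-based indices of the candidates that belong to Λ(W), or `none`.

2, 4, 6

Compute τ' = (3−√13)/2 = -0.3028, so π⊥(m,n) = m -0.3028·n.
#1 (8,-14): internal coord 8 + (-14)·τ' = +12.2389; +12.2389 ∉ [-1.3, 0.1) → out
#2 (-5,-13): internal coord -5 + (-13)·τ' = -1.0639; -1.0639 ∈ [-1.3, 0.1) → IN Λ
#3 (2,6): internal coord 2 + (6)·τ' = +0.1833; +0.1833 ∉ [-1.3, 0.1) → out
#4 (2,8): internal coord 2 + (8)·τ' = -0.4222; -0.4222 ∈ [-1.3, 0.1) → IN Λ
#5 (-6,-7): internal coord -6 + (-7)·τ' = -3.8806; -3.8806 ∉ [-1.3, 0.1) → out
#6 (-4,-13): internal coord -4 + (-13)·τ' = -0.0639; -0.0639 ∈ [-1.3, 0.1) → IN Λ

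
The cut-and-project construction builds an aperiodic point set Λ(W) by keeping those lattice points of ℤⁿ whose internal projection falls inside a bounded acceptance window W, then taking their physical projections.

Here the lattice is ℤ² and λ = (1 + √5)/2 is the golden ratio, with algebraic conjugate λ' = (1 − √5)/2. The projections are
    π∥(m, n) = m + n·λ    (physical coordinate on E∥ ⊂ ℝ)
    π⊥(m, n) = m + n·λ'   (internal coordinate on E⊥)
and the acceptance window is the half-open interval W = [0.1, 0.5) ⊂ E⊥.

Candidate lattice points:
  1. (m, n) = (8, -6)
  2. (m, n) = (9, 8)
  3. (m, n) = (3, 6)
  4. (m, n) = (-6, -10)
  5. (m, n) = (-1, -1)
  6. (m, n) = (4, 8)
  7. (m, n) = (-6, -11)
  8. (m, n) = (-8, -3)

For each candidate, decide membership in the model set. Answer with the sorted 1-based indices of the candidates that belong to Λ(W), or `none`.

Compute λ' = (1−√5)/2 = -0.618034, so π⊥(m,n) = m -0.618034·n.
candidate 1: (m,n)=(8,-6) → π∥ = 8-6·λ ≈ -1.708204, π⊥ = 8-6·λ' ≈ 11.708204 ∉ [0.1, 0.5) ⇒ out
candidate 2: (m,n)=(9,8) → π∥ = 9+8·λ ≈ 21.944272, π⊥ = 9+8·λ' ≈ 4.055728 ∉ [0.1, 0.5) ⇒ out
candidate 3: (m,n)=(3,6) → π∥ = 3+6·λ ≈ 12.708204, π⊥ = 3+6·λ' ≈ -0.708204 ∉ [0.1, 0.5) ⇒ out
candidate 4: (m,n)=(-6,-10) → π∥ = -6-10·λ ≈ -22.180340, π⊥ = -6-10·λ' ≈ 0.180340 ∈ [0.1, 0.5) ⇒ IN Λ
candidate 5: (m,n)=(-1,-1) → π∥ = -1-1·λ ≈ -2.618034, π⊥ = -1-1·λ' ≈ -0.381966 ∉ [0.1, 0.5) ⇒ out
candidate 6: (m,n)=(4,8) → π∥ = 4+8·λ ≈ 16.944272, π⊥ = 4+8·λ' ≈ -0.944272 ∉ [0.1, 0.5) ⇒ out
candidate 7: (m,n)=(-6,-11) → π∥ = -6-11·λ ≈ -23.798374, π⊥ = -6-11·λ' ≈ 0.798374 ∉ [0.1, 0.5) ⇒ out
candidate 8: (m,n)=(-8,-3) → π∥ = -8-3·λ ≈ -12.854102, π⊥ = -8-3·λ' ≈ -6.145898 ∉ [0.1, 0.5) ⇒ out

4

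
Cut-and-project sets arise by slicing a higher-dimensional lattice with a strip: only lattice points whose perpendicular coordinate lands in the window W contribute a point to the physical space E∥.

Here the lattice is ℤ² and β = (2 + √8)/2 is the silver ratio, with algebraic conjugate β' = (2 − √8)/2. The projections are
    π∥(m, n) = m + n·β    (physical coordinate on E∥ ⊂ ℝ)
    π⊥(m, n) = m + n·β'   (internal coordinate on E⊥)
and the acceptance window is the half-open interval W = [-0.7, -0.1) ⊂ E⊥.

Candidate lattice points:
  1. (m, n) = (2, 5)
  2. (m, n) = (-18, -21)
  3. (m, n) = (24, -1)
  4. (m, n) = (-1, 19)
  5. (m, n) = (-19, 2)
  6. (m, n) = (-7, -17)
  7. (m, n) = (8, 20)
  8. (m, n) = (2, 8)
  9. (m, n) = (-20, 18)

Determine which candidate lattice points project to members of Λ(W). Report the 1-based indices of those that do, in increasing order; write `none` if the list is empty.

Compute β' = (2−√8)/2 = -0.4142, so π⊥(m,n) = m -0.4142·n.
#1 (2,5): internal coord 2 + (5)·β' = -0.0711; -0.0711 ∉ [-0.7, -0.1) → out
#2 (-18,-21): internal coord -18 + (-21)·β' = -9.3015; -9.3015 ∉ [-0.7, -0.1) → out
#3 (24,-1): internal coord 24 + (-1)·β' = +24.4142; +24.4142 ∉ [-0.7, -0.1) → out
#4 (-1,19): internal coord -1 + (19)·β' = -8.8701; -8.8701 ∉ [-0.7, -0.1) → out
#5 (-19,2): internal coord -19 + (2)·β' = -19.8284; -19.8284 ∉ [-0.7, -0.1) → out
#6 (-7,-17): internal coord -7 + (-17)·β' = +0.0416; +0.0416 ∉ [-0.7, -0.1) → out
#7 (8,20): internal coord 8 + (20)·β' = -0.2843; -0.2843 ∈ [-0.7, -0.1) → IN Λ
#8 (2,8): internal coord 2 + (8)·β' = -1.3137; -1.3137 ∉ [-0.7, -0.1) → out
#9 (-20,18): internal coord -20 + (18)·β' = -27.4558; -27.4558 ∉ [-0.7, -0.1) → out

7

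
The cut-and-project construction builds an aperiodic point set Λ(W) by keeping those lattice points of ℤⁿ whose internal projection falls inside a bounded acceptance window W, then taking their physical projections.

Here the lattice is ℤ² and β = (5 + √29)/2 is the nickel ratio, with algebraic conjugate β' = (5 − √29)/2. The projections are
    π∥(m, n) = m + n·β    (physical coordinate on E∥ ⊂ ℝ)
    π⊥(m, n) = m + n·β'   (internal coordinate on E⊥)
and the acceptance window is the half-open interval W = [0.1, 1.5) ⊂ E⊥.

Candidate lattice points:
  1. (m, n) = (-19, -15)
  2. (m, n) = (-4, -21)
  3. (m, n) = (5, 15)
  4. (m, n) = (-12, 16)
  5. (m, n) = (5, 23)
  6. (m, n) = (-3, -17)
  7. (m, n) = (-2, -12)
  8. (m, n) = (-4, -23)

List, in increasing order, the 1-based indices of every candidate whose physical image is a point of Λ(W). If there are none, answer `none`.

5, 6, 7, 8

Numerically β ≈ 5.19258 and β' = −1/β ≈ -0.19258.
[1] lift (-19,-15): star map gives -16.11126; window check 0.1 ≤ -16.11126 < 1.5 is false → out
[2] lift (-4,-21): star map gives 0.04423; window check 0.1 ≤ 0.04423 < 1.5 is false → out
[3] lift (5,15): star map gives 2.11126; window check 0.1 ≤ 2.11126 < 1.5 is false → out
[4] lift (-12,16): star map gives -15.08132; window check 0.1 ≤ -15.08132 < 1.5 is false → out
[5] lift (5,23): star map gives 0.57060; window check 0.1 ≤ 0.57060 < 1.5 is true → IN Λ
[6] lift (-3,-17): star map gives 0.27390; window check 0.1 ≤ 0.27390 < 1.5 is true → IN Λ
[7] lift (-2,-12): star map gives 0.31099; window check 0.1 ≤ 0.31099 < 1.5 is true → IN Λ
[8] lift (-4,-23): star map gives 0.42940; window check 0.1 ≤ 0.42940 < 1.5 is true → IN Λ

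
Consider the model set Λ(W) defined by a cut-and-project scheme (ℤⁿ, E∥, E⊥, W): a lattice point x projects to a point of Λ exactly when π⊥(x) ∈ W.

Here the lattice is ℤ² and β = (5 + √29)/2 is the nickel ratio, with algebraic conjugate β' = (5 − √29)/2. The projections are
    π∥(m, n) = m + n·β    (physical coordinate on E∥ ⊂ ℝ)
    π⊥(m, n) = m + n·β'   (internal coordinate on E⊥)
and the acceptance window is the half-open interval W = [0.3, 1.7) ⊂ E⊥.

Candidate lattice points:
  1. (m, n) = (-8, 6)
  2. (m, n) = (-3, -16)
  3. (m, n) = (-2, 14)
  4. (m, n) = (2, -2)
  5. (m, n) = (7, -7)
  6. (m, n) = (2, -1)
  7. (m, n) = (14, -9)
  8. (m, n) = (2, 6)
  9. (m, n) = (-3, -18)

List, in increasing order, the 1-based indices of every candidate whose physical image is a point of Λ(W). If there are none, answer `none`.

Numerically β ≈ 5.19258 and β' = −1/β ≈ -0.19258.
[1] lift (-8,6): star map gives -9.15549; window check 0.3 ≤ -9.15549 < 1.7 is false → out
[2] lift (-3,-16): star map gives 0.08132; window check 0.3 ≤ 0.08132 < 1.7 is false → out
[3] lift (-2,14): star map gives -4.69615; window check 0.3 ≤ -4.69615 < 1.7 is false → out
[4] lift (2,-2): star map gives 2.38516; window check 0.3 ≤ 2.38516 < 1.7 is false → out
[5] lift (7,-7): star map gives 8.34808; window check 0.3 ≤ 8.34808 < 1.7 is false → out
[6] lift (2,-1): star map gives 2.19258; window check 0.3 ≤ 2.19258 < 1.7 is false → out
[7] lift (14,-9): star map gives 15.73324; window check 0.3 ≤ 15.73324 < 1.7 is false → out
[8] lift (2,6): star map gives 0.84451; window check 0.3 ≤ 0.84451 < 1.7 is true → IN Λ
[9] lift (-3,-18): star map gives 0.46648; window check 0.3 ≤ 0.46648 < 1.7 is true → IN Λ

8, 9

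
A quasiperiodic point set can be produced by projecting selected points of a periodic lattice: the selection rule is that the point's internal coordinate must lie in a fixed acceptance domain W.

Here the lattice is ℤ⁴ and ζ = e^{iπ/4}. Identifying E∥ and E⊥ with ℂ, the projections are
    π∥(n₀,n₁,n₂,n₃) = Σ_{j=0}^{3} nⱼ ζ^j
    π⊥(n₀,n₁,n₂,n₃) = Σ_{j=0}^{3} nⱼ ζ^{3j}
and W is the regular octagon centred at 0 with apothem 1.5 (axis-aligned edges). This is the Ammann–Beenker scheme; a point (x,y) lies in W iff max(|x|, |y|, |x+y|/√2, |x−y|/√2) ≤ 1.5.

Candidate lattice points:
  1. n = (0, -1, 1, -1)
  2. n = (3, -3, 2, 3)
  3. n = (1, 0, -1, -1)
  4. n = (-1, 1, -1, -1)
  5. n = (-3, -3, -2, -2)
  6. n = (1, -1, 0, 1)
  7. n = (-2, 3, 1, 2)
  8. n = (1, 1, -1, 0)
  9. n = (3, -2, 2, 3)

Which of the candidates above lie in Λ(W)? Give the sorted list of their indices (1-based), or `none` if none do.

π⊥(n) = n₀ + n₁ζ³ + n₂ζ⁶ + n₃ζ⁹ where ζ = e^{iπ/4}.
#1 (0, -1, 1, -1): internal (0.00000, -2.41421); octagon support 2.41421 vs apothem 1.5 → ∉ W
#2 (3, -3, 2, 3): internal (7.24264, -2.00000); octagon support 7.24264 vs apothem 1.5 → ∉ W
#3 (1, 0, -1, -1): internal (0.29289, 0.29289); octagon support 0.41421 vs apothem 1.5 → ∈ W
#4 (-1, 1, -1, -1): internal (-2.41421, 1.00000); octagon support 2.41421 vs apothem 1.5 → ∉ W
#5 (-3, -3, -2, -2): internal (-2.29289, -1.53553); octagon support 2.70711 vs apothem 1.5 → ∉ W
#6 (1, -1, 0, 1): internal (2.41421, 0.00000); octagon support 2.41421 vs apothem 1.5 → ∉ W
#7 (-2, 3, 1, 2): internal (-2.70711, 2.53553); octagon support 3.70711 vs apothem 1.5 → ∉ W
#8 (1, 1, -1, 0): internal (0.29289, 1.70711); octagon support 1.70711 vs apothem 1.5 → ∉ W
#9 (3, -2, 2, 3): internal (6.53553, -1.29289); octagon support 6.53553 vs apothem 1.5 → ∉ W

3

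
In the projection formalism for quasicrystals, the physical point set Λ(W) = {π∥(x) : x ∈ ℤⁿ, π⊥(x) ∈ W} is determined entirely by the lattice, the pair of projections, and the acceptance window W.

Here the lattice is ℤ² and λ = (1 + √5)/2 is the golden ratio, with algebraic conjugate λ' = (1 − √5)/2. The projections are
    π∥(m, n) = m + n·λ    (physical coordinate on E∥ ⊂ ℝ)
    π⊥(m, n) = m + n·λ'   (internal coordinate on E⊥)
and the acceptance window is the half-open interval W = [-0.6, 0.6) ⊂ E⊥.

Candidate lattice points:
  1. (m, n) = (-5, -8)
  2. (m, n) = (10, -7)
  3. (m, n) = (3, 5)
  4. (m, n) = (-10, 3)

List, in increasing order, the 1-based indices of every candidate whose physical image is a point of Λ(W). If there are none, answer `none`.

λ' = (1−√5)/2 ≈ -0.6180.
[1] lift (-5,-8): star map gives -0.0557; window check -0.6 ≤ -0.0557 < 0.6 is true → IN Λ
[2] lift (10,-7): star map gives 14.3262; window check -0.6 ≤ 14.3262 < 0.6 is false → out
[3] lift (3,5): star map gives -0.0902; window check -0.6 ≤ -0.0902 < 0.6 is true → IN Λ
[4] lift (-10,3): star map gives -11.8541; window check -0.6 ≤ -11.8541 < 0.6 is false → out

1, 3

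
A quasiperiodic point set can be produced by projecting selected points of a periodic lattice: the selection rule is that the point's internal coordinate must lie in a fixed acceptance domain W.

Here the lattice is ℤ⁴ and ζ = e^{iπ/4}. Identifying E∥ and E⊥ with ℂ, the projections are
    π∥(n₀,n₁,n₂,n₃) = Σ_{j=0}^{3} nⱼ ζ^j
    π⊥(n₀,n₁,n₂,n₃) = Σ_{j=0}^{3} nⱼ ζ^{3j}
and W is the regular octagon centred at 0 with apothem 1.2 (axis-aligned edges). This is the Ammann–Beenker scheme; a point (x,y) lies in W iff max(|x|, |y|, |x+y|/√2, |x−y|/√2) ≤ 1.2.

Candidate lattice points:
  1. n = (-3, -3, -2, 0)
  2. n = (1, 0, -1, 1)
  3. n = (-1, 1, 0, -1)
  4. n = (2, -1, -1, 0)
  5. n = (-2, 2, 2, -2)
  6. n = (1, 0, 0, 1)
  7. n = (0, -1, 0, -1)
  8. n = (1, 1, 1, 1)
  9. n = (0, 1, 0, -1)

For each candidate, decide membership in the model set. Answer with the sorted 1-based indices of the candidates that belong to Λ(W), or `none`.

1, 8

With ζ = e^{iπ/4} the internal vectors are ζ^0,ζ^3,ζ^6,ζ^9.
candidate 1: n = (-3, -3, -2, 0) → π⊥ ≈ (-0.87868, -0.12132); max(|x|,|y|,|x±y|/√2) = 0.87868 ≤ 1.2 ⇒ ∈ W
candidate 2: n = (1, 0, -1, 1) → π⊥ ≈ (+1.70711, +1.70711); max(|x|,|y|,|x±y|/√2) = 2.41421 > 1.2 ⇒ ∉ W
candidate 3: n = (-1, 1, 0, -1) → π⊥ ≈ (-2.41421, +0.00000); max(|x|,|y|,|x±y|/√2) = 2.41421 > 1.2 ⇒ ∉ W
candidate 4: n = (2, -1, -1, 0) → π⊥ ≈ (+2.70711, +0.29289); max(|x|,|y|,|x±y|/√2) = 2.70711 > 1.2 ⇒ ∉ W
candidate 5: n = (-2, 2, 2, -2) → π⊥ ≈ (-4.82843, -2.00000); max(|x|,|y|,|x±y|/√2) = 4.82843 > 1.2 ⇒ ∉ W
candidate 6: n = (1, 0, 0, 1) → π⊥ ≈ (+1.70711, +0.70711); max(|x|,|y|,|x±y|/√2) = 1.70711 > 1.2 ⇒ ∉ W
candidate 7: n = (0, -1, 0, -1) → π⊥ ≈ (+0.00000, -1.41421); max(|x|,|y|,|x±y|/√2) = 1.41421 > 1.2 ⇒ ∉ W
candidate 8: n = (1, 1, 1, 1) → π⊥ ≈ (+1.00000, +0.41421); max(|x|,|y|,|x±y|/√2) = 1.00000 ≤ 1.2 ⇒ ∈ W
candidate 9: n = (0, 1, 0, -1) → π⊥ ≈ (-1.41421, +0.00000); max(|x|,|y|,|x±y|/√2) = 1.41421 > 1.2 ⇒ ∉ W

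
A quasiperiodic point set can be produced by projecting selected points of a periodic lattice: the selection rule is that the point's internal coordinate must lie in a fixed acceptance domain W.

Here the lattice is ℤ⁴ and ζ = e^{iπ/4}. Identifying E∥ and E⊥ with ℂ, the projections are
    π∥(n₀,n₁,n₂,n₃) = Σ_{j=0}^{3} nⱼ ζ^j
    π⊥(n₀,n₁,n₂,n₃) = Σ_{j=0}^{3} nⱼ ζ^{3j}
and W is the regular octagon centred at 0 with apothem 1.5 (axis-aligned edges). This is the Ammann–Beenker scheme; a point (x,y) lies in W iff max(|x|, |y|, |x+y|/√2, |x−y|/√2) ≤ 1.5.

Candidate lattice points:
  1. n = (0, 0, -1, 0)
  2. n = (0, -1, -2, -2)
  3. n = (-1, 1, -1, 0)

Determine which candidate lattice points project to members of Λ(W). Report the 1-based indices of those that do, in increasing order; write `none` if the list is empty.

π⊥(n) = n₀ + n₁ζ³ + n₂ζ⁶ + n₃ζ⁹ where ζ = e^{iπ/4}.
candidate 1: n = (0, 0, -1, 0) → π⊥ ≈ (+0.0000, +1.0000); max(|x|,|y|,|x±y|/√2) = 1.0000 ≤ 1.5 ⇒ ∈ W
candidate 2: n = (0, -1, -2, -2) → π⊥ ≈ (-0.7071, -0.1213); max(|x|,|y|,|x±y|/√2) = 0.7071 ≤ 1.5 ⇒ ∈ W
candidate 3: n = (-1, 1, -1, 0) → π⊥ ≈ (-1.7071, +1.7071); max(|x|,|y|,|x±y|/√2) = 2.4142 > 1.5 ⇒ ∉ W

1, 2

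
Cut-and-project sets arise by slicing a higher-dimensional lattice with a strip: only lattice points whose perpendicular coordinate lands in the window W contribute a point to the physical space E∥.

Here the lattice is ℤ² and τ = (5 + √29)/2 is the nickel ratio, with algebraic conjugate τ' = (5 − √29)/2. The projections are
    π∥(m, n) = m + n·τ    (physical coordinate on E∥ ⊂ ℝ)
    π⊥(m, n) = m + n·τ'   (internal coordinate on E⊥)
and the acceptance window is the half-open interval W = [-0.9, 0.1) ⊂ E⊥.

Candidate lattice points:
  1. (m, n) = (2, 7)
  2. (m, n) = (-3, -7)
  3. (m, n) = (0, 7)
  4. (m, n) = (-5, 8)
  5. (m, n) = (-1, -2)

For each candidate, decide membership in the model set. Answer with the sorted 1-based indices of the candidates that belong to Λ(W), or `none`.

τ' = (5−√29)/2 ≈ -0.19258.
candidate 1: (m,n)=(2,7) → π∥ = 2+7·τ ≈ 38.34808, π⊥ = 2+7·τ' ≈ 0.65192 ∉ [-0.9, 0.1) ⇒ out
candidate 2: (m,n)=(-3,-7) → π∥ = -3-7·τ ≈ -39.34808, π⊥ = -3-7·τ' ≈ -1.65192 ∉ [-0.9, 0.1) ⇒ out
candidate 3: (m,n)=(0,7) → π∥ = 0+7·τ ≈ 36.34808, π⊥ = 0+7·τ' ≈ -1.34808 ∉ [-0.9, 0.1) ⇒ out
candidate 4: (m,n)=(-5,8) → π∥ = -5+8·τ ≈ 36.54066, π⊥ = -5+8·τ' ≈ -6.54066 ∉ [-0.9, 0.1) ⇒ out
candidate 5: (m,n)=(-1,-2) → π∥ = -1-2·τ ≈ -11.38516, π⊥ = -1-2·τ' ≈ -0.61484 ∈ [-0.9, 0.1) ⇒ IN Λ

5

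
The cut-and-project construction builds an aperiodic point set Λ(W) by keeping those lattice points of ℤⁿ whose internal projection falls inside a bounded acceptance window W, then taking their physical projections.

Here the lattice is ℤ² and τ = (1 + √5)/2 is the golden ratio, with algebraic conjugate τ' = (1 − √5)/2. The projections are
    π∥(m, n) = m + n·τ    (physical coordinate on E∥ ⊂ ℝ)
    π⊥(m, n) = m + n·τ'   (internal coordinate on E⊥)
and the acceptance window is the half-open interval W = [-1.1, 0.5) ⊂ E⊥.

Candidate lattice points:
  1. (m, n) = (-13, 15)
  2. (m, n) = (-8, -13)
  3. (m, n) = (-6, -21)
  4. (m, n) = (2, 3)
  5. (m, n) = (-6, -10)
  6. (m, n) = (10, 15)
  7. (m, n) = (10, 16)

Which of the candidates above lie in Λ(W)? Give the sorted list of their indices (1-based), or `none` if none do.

2, 4, 5, 7

Compute τ' = (1−√5)/2 = -0.6180, so π⊥(m,n) = m -0.6180·n.
candidate 1: (m,n)=(-13,15) → π∥ = -13+15·τ ≈ 11.2705, π⊥ = -13+15·τ' ≈ -22.2705 ∉ [-1.1, 0.5) ⇒ out
candidate 2: (m,n)=(-8,-13) → π∥ = -8-13·τ ≈ -29.0344, π⊥ = -8-13·τ' ≈ 0.0344 ∈ [-1.1, 0.5) ⇒ IN Λ
candidate 3: (m,n)=(-6,-21) → π∥ = -6-21·τ ≈ -39.9787, π⊥ = -6-21·τ' ≈ 6.9787 ∉ [-1.1, 0.5) ⇒ out
candidate 4: (m,n)=(2,3) → π∥ = 2+3·τ ≈ 6.8541, π⊥ = 2+3·τ' ≈ 0.1459 ∈ [-1.1, 0.5) ⇒ IN Λ
candidate 5: (m,n)=(-6,-10) → π∥ = -6-10·τ ≈ -22.1803, π⊥ = -6-10·τ' ≈ 0.1803 ∈ [-1.1, 0.5) ⇒ IN Λ
candidate 6: (m,n)=(10,15) → π∥ = 10+15·τ ≈ 34.2705, π⊥ = 10+15·τ' ≈ 0.7295 ∉ [-1.1, 0.5) ⇒ out
candidate 7: (m,n)=(10,16) → π∥ = 10+16·τ ≈ 35.8885, π⊥ = 10+16·τ' ≈ 0.1115 ∈ [-1.1, 0.5) ⇒ IN Λ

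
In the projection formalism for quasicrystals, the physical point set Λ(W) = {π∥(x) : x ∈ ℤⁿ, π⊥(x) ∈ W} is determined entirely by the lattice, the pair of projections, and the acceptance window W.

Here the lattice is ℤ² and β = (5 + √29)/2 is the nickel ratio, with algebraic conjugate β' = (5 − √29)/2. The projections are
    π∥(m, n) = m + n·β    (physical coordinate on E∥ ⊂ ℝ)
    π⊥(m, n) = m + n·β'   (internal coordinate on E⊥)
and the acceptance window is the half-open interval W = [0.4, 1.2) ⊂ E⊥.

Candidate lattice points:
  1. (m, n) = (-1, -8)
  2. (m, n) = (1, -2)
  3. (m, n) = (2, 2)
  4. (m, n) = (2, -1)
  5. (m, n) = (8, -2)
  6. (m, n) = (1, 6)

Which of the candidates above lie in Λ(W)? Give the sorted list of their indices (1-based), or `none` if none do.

1

Compute β' = (5−√29)/2 = -0.1926, so π⊥(m,n) = m -0.1926·n.
[1] lift (-1,-8): star map gives 0.5407; window check 0.4 ≤ 0.5407 < 1.2 is true → IN Λ
[2] lift (1,-2): star map gives 1.3852; window check 0.4 ≤ 1.3852 < 1.2 is false → out
[3] lift (2,2): star map gives 1.6148; window check 0.4 ≤ 1.6148 < 1.2 is false → out
[4] lift (2,-1): star map gives 2.1926; window check 0.4 ≤ 2.1926 < 1.2 is false → out
[5] lift (8,-2): star map gives 8.3852; window check 0.4 ≤ 8.3852 < 1.2 is false → out
[6] lift (1,6): star map gives -0.1555; window check 0.4 ≤ -0.1555 < 1.2 is false → out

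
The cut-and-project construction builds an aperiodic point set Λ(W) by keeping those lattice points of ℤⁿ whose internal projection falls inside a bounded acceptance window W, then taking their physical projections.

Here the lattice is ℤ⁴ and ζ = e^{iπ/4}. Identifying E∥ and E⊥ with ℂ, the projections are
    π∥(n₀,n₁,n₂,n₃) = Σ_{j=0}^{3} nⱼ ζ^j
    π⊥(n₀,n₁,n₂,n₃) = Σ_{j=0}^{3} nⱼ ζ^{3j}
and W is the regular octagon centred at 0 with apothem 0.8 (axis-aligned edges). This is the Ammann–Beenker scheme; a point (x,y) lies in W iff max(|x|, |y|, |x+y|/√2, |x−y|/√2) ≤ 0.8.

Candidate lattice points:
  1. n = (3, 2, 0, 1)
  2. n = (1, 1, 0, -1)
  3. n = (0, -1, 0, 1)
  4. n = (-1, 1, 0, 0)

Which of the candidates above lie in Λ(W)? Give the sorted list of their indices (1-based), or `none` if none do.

π⊥(n) = n₀ + n₁ζ³ + n₂ζ⁶ + n₃ζ⁹ where ζ = e^{iπ/4}.
#1 (3, 2, 0, 1): internal (2.292893, 2.121320); octagon support 3.121320 vs apothem 0.8 → ∉ W
#2 (1, 1, 0, -1): internal (-0.414214, 0.000000); octagon support 0.414214 vs apothem 0.8 → ∈ W
#3 (0, -1, 0, 1): internal (1.414214, 0.000000); octagon support 1.414214 vs apothem 0.8 → ∉ W
#4 (-1, 1, 0, 0): internal (-1.707107, 0.707107); octagon support 1.707107 vs apothem 0.8 → ∉ W

2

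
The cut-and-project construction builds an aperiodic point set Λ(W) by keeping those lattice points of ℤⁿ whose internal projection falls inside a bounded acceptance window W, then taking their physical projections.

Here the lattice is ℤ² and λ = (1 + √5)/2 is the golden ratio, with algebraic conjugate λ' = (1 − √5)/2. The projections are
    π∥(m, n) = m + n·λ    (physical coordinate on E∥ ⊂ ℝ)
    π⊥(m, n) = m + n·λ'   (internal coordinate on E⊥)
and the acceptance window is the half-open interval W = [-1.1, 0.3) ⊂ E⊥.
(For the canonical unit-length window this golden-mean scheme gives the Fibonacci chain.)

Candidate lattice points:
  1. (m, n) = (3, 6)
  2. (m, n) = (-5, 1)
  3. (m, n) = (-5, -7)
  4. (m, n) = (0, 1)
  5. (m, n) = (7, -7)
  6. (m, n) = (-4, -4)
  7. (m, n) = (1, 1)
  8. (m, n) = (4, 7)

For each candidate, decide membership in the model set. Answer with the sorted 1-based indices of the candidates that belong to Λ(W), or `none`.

1, 3, 4, 8

Numerically λ ≈ 1.618034 and λ' = −1/λ ≈ -0.618034.
#1 (3,6): internal coord 3 + (6)·λ' = -0.708204; -0.708204 ∈ [-1.1, 0.3) → IN Λ
#2 (-5,1): internal coord -5 + (1)·λ' = -5.618034; -5.618034 ∉ [-1.1, 0.3) → out
#3 (-5,-7): internal coord -5 + (-7)·λ' = -0.673762; -0.673762 ∈ [-1.1, 0.3) → IN Λ
#4 (0,1): internal coord 0 + (1)·λ' = -0.618034; -0.618034 ∈ [-1.1, 0.3) → IN Λ
#5 (7,-7): internal coord 7 + (-7)·λ' = +11.326238; +11.326238 ∉ [-1.1, 0.3) → out
#6 (-4,-4): internal coord -4 + (-4)·λ' = -1.527864; -1.527864 ∉ [-1.1, 0.3) → out
#7 (1,1): internal coord 1 + (1)·λ' = +0.381966; +0.381966 ∉ [-1.1, 0.3) → out
#8 (4,7): internal coord 4 + (7)·λ' = -0.326238; -0.326238 ∈ [-1.1, 0.3) → IN Λ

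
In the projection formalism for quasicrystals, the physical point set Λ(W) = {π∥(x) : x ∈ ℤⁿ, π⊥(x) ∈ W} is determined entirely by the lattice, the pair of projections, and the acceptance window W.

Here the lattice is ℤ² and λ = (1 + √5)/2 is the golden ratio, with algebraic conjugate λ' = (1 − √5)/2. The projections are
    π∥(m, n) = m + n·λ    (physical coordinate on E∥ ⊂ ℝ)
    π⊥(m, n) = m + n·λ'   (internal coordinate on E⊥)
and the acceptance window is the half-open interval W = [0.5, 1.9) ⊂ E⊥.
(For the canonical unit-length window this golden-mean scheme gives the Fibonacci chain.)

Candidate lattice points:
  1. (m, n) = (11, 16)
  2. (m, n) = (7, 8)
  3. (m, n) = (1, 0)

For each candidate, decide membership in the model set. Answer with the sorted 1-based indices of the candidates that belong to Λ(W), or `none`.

1, 3

Numerically λ ≈ 1.61803 and λ' = −1/λ ≈ -0.61803.
#1 (11,16): internal coord 11 + (16)·λ' = +1.11146; +1.11146 ∈ [0.5, 1.9) → IN Λ
#2 (7,8): internal coord 7 + (8)·λ' = +2.05573; +2.05573 ∉ [0.5, 1.9) → out
#3 (1,0): internal coord 1 + (0)·λ' = +1.00000; +1.00000 ∈ [0.5, 1.9) → IN Λ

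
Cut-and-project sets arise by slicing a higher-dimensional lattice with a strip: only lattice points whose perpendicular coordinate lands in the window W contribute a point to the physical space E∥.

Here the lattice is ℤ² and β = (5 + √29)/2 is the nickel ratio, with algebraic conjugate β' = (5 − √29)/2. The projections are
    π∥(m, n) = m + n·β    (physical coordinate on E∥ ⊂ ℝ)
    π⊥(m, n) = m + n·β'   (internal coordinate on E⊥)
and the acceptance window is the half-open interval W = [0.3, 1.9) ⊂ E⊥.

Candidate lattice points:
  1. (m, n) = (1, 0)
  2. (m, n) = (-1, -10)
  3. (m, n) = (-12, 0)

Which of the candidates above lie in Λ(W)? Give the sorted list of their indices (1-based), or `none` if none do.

1, 2

β' = (5−√29)/2 ≈ -0.19258.
[1] lift (1,0): star map gives 1.00000; window check 0.3 ≤ 1.00000 < 1.9 is true → IN Λ
[2] lift (-1,-10): star map gives 0.92582; window check 0.3 ≤ 0.92582 < 1.9 is true → IN Λ
[3] lift (-12,0): star map gives -12.00000; window check 0.3 ≤ -12.00000 < 1.9 is false → out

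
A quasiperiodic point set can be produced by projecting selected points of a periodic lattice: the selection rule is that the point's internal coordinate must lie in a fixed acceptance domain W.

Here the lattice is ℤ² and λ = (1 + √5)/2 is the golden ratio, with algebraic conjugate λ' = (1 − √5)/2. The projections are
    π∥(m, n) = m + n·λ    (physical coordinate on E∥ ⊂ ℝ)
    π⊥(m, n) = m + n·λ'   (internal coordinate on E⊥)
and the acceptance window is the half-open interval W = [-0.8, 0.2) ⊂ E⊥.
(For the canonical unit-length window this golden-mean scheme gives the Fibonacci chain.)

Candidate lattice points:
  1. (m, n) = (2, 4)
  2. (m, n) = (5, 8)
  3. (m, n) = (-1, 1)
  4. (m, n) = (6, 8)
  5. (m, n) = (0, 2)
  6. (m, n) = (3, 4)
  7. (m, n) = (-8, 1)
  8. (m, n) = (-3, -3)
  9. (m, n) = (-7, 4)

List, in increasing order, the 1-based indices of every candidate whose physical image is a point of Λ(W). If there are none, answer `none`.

λ' = (1−√5)/2 ≈ -0.618034.
candidate 1: (m,n)=(2,4) → π∥ = 2+4·λ ≈ 8.472136, π⊥ = 2+4·λ' ≈ -0.472136 ∈ [-0.8, 0.2) ⇒ IN Λ
candidate 2: (m,n)=(5,8) → π∥ = 5+8·λ ≈ 17.944272, π⊥ = 5+8·λ' ≈ 0.055728 ∈ [-0.8, 0.2) ⇒ IN Λ
candidate 3: (m,n)=(-1,1) → π∥ = -1+1·λ ≈ 0.618034, π⊥ = -1+1·λ' ≈ -1.618034 ∉ [-0.8, 0.2) ⇒ out
candidate 4: (m,n)=(6,8) → π∥ = 6+8·λ ≈ 18.944272, π⊥ = 6+8·λ' ≈ 1.055728 ∉ [-0.8, 0.2) ⇒ out
candidate 5: (m,n)=(0,2) → π∥ = 0+2·λ ≈ 3.236068, π⊥ = 0+2·λ' ≈ -1.236068 ∉ [-0.8, 0.2) ⇒ out
candidate 6: (m,n)=(3,4) → π∥ = 3+4·λ ≈ 9.472136, π⊥ = 3+4·λ' ≈ 0.527864 ∉ [-0.8, 0.2) ⇒ out
candidate 7: (m,n)=(-8,1) → π∥ = -8+1·λ ≈ -6.381966, π⊥ = -8+1·λ' ≈ -8.618034 ∉ [-0.8, 0.2) ⇒ out
candidate 8: (m,n)=(-3,-3) → π∥ = -3-3·λ ≈ -7.854102, π⊥ = -3-3·λ' ≈ -1.145898 ∉ [-0.8, 0.2) ⇒ out
candidate 9: (m,n)=(-7,4) → π∥ = -7+4·λ ≈ -0.527864, π⊥ = -7+4·λ' ≈ -9.472136 ∉ [-0.8, 0.2) ⇒ out

1, 2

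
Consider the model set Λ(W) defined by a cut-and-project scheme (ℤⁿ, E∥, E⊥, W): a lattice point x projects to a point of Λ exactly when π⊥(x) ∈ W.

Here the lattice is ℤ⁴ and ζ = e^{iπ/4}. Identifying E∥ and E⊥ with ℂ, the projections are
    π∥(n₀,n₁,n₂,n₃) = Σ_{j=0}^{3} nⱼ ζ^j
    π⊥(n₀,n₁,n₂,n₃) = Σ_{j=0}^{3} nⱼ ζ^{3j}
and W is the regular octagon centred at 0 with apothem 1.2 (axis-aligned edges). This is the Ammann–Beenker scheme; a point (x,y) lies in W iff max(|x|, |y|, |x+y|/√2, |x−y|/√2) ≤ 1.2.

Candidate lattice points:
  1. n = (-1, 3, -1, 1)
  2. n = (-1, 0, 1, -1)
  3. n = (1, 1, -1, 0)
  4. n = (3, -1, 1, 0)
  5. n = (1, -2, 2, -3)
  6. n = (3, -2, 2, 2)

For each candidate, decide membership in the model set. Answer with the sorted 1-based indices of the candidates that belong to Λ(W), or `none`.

π⊥(n) = n₀ + n₁ζ³ + n₂ζ⁶ + n₃ζ⁹ where ζ = e^{iπ/4}.
#1 (-1, 3, -1, 1): internal (-2.414214, 3.828427); octagon support 4.414214 vs apothem 1.2 → ∉ W
#2 (-1, 0, 1, -1): internal (-1.707107, -1.707107); octagon support 2.414214 vs apothem 1.2 → ∉ W
#3 (1, 1, -1, 0): internal (0.292893, 1.707107); octagon support 1.707107 vs apothem 1.2 → ∉ W
#4 (3, -1, 1, 0): internal (3.707107, -1.707107); octagon support 3.828427 vs apothem 1.2 → ∉ W
#5 (1, -2, 2, -3): internal (0.292893, -5.535534); octagon support 5.535534 vs apothem 1.2 → ∉ W
#6 (3, -2, 2, 2): internal (5.828427, -2.000000); octagon support 5.828427 vs apothem 1.2 → ∉ W

none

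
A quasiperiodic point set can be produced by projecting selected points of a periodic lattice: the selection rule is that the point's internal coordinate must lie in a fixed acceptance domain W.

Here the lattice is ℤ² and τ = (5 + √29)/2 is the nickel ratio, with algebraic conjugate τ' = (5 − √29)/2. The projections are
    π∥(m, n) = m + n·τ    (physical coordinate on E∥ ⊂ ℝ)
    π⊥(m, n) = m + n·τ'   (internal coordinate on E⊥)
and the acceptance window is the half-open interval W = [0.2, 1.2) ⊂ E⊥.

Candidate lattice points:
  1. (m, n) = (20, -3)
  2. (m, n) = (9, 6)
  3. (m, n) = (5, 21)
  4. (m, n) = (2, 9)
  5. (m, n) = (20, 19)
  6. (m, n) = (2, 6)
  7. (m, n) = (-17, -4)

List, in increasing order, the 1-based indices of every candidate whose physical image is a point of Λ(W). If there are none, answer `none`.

3, 4, 6

Numerically τ ≈ 5.19258 and τ' = −1/τ ≈ -0.19258.
[1] lift (20,-3): star map gives 20.57775; window check 0.2 ≤ 20.57775 < 1.2 is false → out
[2] lift (9,6): star map gives 7.84451; window check 0.2 ≤ 7.84451 < 1.2 is false → out
[3] lift (5,21): star map gives 0.95577; window check 0.2 ≤ 0.95577 < 1.2 is true → IN Λ
[4] lift (2,9): star map gives 0.26676; window check 0.2 ≤ 0.26676 < 1.2 is true → IN Λ
[5] lift (20,19): star map gives 16.34093; window check 0.2 ≤ 16.34093 < 1.2 is false → out
[6] lift (2,6): star map gives 0.84451; window check 0.2 ≤ 0.84451 < 1.2 is true → IN Λ
[7] lift (-17,-4): star map gives -16.22967; window check 0.2 ≤ -16.22967 < 1.2 is false → out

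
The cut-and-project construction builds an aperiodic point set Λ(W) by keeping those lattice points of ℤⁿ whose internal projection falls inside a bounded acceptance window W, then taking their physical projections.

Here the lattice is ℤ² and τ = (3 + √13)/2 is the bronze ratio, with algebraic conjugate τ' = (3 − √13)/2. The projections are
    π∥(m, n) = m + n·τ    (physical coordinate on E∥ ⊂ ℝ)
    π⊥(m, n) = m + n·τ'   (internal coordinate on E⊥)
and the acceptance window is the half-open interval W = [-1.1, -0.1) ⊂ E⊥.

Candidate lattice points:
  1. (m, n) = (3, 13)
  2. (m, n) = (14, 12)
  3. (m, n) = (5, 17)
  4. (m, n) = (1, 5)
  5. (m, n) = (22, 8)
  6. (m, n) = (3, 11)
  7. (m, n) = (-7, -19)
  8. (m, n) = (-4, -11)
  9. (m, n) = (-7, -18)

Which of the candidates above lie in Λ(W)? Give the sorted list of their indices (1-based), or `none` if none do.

1, 3, 4, 6, 8

τ' = (3−√13)/2 ≈ -0.30278.
#1 (3,13): internal coord 3 + (13)·τ' = -0.93608; -0.93608 ∈ [-1.1, -0.1) → IN Λ
#2 (14,12): internal coord 14 + (12)·τ' = +10.36669; +10.36669 ∉ [-1.1, -0.1) → out
#3 (5,17): internal coord 5 + (17)·τ' = -0.14719; -0.14719 ∈ [-1.1, -0.1) → IN Λ
#4 (1,5): internal coord 1 + (5)·τ' = -0.51388; -0.51388 ∈ [-1.1, -0.1) → IN Λ
#5 (22,8): internal coord 22 + (8)·τ' = +19.57779; +19.57779 ∉ [-1.1, -0.1) → out
#6 (3,11): internal coord 3 + (11)·τ' = -0.33053; -0.33053 ∈ [-1.1, -0.1) → IN Λ
#7 (-7,-19): internal coord -7 + (-19)·τ' = -1.24726; -1.24726 ∉ [-1.1, -0.1) → out
#8 (-4,-11): internal coord -4 + (-11)·τ' = -0.66947; -0.66947 ∈ [-1.1, -0.1) → IN Λ
#9 (-7,-18): internal coord -7 + (-18)·τ' = -1.55004; -1.55004 ∉ [-1.1, -0.1) → out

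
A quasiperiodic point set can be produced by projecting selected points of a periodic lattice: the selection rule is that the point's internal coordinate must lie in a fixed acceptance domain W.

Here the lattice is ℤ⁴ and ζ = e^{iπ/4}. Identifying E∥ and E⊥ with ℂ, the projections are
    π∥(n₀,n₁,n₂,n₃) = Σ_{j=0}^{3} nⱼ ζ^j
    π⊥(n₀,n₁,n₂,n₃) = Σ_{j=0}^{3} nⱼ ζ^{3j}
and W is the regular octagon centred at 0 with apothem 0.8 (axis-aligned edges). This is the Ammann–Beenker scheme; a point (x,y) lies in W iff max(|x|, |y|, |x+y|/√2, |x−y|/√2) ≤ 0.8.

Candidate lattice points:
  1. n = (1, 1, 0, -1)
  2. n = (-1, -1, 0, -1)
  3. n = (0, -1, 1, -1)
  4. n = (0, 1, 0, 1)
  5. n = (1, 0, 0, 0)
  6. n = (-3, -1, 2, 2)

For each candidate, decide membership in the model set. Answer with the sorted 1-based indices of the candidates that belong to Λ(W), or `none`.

π⊥(n) = n₀ + n₁ζ³ + n₂ζ⁶ + n₃ζ⁹ where ζ = e^{iπ/4}.
#1 (1, 1, 0, -1): internal (-0.414214, 0.000000); octagon support 0.414214 vs apothem 0.8 → ∈ W
#2 (-1, -1, 0, -1): internal (-1.000000, -1.414214); octagon support 1.707107 vs apothem 0.8 → ∉ W
#3 (0, -1, 1, -1): internal (0.000000, -2.414214); octagon support 2.414214 vs apothem 0.8 → ∉ W
#4 (0, 1, 0, 1): internal (0.000000, 1.414214); octagon support 1.414214 vs apothem 0.8 → ∉ W
#5 (1, 0, 0, 0): internal (1.000000, 0.000000); octagon support 1.000000 vs apothem 0.8 → ∉ W
#6 (-3, -1, 2, 2): internal (-0.878680, -1.292893); octagon support 1.535534 vs apothem 0.8 → ∉ W

1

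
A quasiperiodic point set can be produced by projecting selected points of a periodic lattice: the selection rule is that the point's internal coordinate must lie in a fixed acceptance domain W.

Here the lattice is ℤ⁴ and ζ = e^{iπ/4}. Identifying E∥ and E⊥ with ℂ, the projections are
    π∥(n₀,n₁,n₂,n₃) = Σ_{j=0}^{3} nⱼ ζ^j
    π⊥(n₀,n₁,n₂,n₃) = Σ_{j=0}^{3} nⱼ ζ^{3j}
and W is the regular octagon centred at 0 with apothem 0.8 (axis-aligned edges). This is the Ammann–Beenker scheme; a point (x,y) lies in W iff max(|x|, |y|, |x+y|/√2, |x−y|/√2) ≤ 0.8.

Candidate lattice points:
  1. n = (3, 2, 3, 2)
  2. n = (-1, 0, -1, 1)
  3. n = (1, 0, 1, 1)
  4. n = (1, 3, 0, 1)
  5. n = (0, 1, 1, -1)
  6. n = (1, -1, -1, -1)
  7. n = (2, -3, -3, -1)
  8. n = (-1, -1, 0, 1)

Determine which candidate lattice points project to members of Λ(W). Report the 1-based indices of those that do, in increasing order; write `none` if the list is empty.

8

With ζ = e^{iπ/4} the internal vectors are ζ^0,ζ^3,ζ^6,ζ^9.
candidate 1: n = (3, 2, 3, 2) → π⊥ ≈ (+3.0000, -0.1716); max(|x|,|y|,|x±y|/√2) = 3.0000 > 0.8 ⇒ ∉ W
candidate 2: n = (-1, 0, -1, 1) → π⊥ ≈ (-0.2929, +1.7071); max(|x|,|y|,|x±y|/√2) = 1.7071 > 0.8 ⇒ ∉ W
candidate 3: n = (1, 0, 1, 1) → π⊥ ≈ (+1.7071, -0.2929); max(|x|,|y|,|x±y|/√2) = 1.7071 > 0.8 ⇒ ∉ W
candidate 4: n = (1, 3, 0, 1) → π⊥ ≈ (-0.4142, +2.8284); max(|x|,|y|,|x±y|/√2) = 2.8284 > 0.8 ⇒ ∉ W
candidate 5: n = (0, 1, 1, -1) → π⊥ ≈ (-1.4142, -1.0000); max(|x|,|y|,|x±y|/√2) = 1.7071 > 0.8 ⇒ ∉ W
candidate 6: n = (1, -1, -1, -1) → π⊥ ≈ (+1.0000, -0.4142); max(|x|,|y|,|x±y|/√2) = 1.0000 > 0.8 ⇒ ∉ W
candidate 7: n = (2, -3, -3, -1) → π⊥ ≈ (+3.4142, +0.1716); max(|x|,|y|,|x±y|/√2) = 3.4142 > 0.8 ⇒ ∉ W
candidate 8: n = (-1, -1, 0, 1) → π⊥ ≈ (+0.4142, +0.0000); max(|x|,|y|,|x±y|/√2) = 0.4142 ≤ 0.8 ⇒ ∈ W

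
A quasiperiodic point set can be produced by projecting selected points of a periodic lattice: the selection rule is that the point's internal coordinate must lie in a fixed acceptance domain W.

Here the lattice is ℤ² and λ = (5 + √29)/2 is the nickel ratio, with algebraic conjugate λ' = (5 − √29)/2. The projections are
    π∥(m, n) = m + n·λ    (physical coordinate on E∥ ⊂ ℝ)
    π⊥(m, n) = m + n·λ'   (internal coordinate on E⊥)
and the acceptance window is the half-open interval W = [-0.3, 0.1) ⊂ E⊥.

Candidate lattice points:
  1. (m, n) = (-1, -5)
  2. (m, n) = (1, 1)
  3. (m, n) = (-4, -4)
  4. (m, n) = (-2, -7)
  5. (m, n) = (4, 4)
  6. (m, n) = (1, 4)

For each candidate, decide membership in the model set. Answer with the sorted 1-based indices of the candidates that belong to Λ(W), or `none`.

λ' = (5−√29)/2 ≈ -0.192582.
#1 (-1,-5): internal coord -1 + (-5)·λ' = -0.037088; -0.037088 ∈ [-0.3, 0.1) → IN Λ
#2 (1,1): internal coord 1 + (1)·λ' = +0.807418; +0.807418 ∉ [-0.3, 0.1) → out
#3 (-4,-4): internal coord -4 + (-4)·λ' = -3.229670; -3.229670 ∉ [-0.3, 0.1) → out
#4 (-2,-7): internal coord -2 + (-7)·λ' = -0.651923; -0.651923 ∉ [-0.3, 0.1) → out
#5 (4,4): internal coord 4 + (4)·λ' = +3.229670; +3.229670 ∉ [-0.3, 0.1) → out
#6 (1,4): internal coord 1 + (4)·λ' = +0.229670; +0.229670 ∉ [-0.3, 0.1) → out

1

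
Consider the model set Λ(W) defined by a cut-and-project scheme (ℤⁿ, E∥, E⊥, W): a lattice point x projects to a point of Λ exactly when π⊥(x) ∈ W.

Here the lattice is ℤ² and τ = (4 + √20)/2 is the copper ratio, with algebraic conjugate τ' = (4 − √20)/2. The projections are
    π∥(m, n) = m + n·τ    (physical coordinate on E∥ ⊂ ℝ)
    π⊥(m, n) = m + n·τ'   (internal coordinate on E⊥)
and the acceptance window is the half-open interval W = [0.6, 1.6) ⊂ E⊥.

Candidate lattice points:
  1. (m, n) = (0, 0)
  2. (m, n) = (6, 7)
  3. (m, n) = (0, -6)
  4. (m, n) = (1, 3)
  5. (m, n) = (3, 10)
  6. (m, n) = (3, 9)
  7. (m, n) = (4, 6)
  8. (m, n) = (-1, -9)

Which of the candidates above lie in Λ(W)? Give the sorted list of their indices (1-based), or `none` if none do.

3, 5, 6, 8

Numerically τ ≈ 4.236068 and τ' = −1/τ ≈ -0.236068.
#1 (0,0): internal coord 0 + (0)·τ' = +0.000000; +0.000000 ∉ [0.6, 1.6) → out
#2 (6,7): internal coord 6 + (7)·τ' = +4.347524; +4.347524 ∉ [0.6, 1.6) → out
#3 (0,-6): internal coord 0 + (-6)·τ' = +1.416408; +1.416408 ∈ [0.6, 1.6) → IN Λ
#4 (1,3): internal coord 1 + (3)·τ' = +0.291796; +0.291796 ∉ [0.6, 1.6) → out
#5 (3,10): internal coord 3 + (10)·τ' = +0.639320; +0.639320 ∈ [0.6, 1.6) → IN Λ
#6 (3,9): internal coord 3 + (9)·τ' = +0.875388; +0.875388 ∈ [0.6, 1.6) → IN Λ
#7 (4,6): internal coord 4 + (6)·τ' = +2.583592; +2.583592 ∉ [0.6, 1.6) → out
#8 (-1,-9): internal coord -1 + (-9)·τ' = +1.124612; +1.124612 ∈ [0.6, 1.6) → IN Λ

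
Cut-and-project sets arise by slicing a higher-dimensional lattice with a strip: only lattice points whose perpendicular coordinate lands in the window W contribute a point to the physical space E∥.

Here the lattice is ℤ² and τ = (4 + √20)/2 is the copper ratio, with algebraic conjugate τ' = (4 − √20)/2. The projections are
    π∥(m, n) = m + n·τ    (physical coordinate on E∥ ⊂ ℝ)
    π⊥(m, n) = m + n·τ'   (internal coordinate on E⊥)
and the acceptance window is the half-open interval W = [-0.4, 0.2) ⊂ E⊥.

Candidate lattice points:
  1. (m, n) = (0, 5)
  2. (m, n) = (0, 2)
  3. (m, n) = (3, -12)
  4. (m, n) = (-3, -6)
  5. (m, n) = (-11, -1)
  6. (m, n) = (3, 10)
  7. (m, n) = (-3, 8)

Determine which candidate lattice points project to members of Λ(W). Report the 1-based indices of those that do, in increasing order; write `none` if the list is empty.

τ' = (4−√20)/2 ≈ -0.236068.
[1] lift (0,5): star map gives -1.180340; window check -0.4 ≤ -1.180340 < 0.2 is false → out
[2] lift (0,2): star map gives -0.472136; window check -0.4 ≤ -0.472136 < 0.2 is false → out
[3] lift (3,-12): star map gives 5.832816; window check -0.4 ≤ 5.832816 < 0.2 is false → out
[4] lift (-3,-6): star map gives -1.583592; window check -0.4 ≤ -1.583592 < 0.2 is false → out
[5] lift (-11,-1): star map gives -10.763932; window check -0.4 ≤ -10.763932 < 0.2 is false → out
[6] lift (3,10): star map gives 0.639320; window check -0.4 ≤ 0.639320 < 0.2 is false → out
[7] lift (-3,8): star map gives -4.888544; window check -0.4 ≤ -4.888544 < 0.2 is false → out

none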